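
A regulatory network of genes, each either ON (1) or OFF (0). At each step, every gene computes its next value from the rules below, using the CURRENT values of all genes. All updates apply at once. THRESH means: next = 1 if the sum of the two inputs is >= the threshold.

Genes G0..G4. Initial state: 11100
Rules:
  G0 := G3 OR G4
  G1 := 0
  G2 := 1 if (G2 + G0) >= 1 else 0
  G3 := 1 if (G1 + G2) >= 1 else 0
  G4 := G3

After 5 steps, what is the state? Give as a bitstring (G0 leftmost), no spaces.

Step 1: G0=G3|G4=0|0=0 G1=0(const) G2=(1+1>=1)=1 G3=(1+1>=1)=1 G4=G3=0 -> 00110
Step 2: G0=G3|G4=1|0=1 G1=0(const) G2=(1+0>=1)=1 G3=(0+1>=1)=1 G4=G3=1 -> 10111
Step 3: G0=G3|G4=1|1=1 G1=0(const) G2=(1+1>=1)=1 G3=(0+1>=1)=1 G4=G3=1 -> 10111
Step 4: G0=G3|G4=1|1=1 G1=0(const) G2=(1+1>=1)=1 G3=(0+1>=1)=1 G4=G3=1 -> 10111
Step 5: G0=G3|G4=1|1=1 G1=0(const) G2=(1+1>=1)=1 G3=(0+1>=1)=1 G4=G3=1 -> 10111

10111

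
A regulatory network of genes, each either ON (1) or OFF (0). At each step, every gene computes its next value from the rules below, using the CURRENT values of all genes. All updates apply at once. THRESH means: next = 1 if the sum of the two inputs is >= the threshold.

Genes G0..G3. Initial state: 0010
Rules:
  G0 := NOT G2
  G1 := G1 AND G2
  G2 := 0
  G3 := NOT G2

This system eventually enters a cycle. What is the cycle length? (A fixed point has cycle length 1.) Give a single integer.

Answer: 1

Derivation:
Step 0: 0010
Step 1: G0=NOT G2=NOT 1=0 G1=G1&G2=0&1=0 G2=0(const) G3=NOT G2=NOT 1=0 -> 0000
Step 2: G0=NOT G2=NOT 0=1 G1=G1&G2=0&0=0 G2=0(const) G3=NOT G2=NOT 0=1 -> 1001
Step 3: G0=NOT G2=NOT 0=1 G1=G1&G2=0&0=0 G2=0(const) G3=NOT G2=NOT 0=1 -> 1001
State from step 3 equals state from step 2 -> cycle length 1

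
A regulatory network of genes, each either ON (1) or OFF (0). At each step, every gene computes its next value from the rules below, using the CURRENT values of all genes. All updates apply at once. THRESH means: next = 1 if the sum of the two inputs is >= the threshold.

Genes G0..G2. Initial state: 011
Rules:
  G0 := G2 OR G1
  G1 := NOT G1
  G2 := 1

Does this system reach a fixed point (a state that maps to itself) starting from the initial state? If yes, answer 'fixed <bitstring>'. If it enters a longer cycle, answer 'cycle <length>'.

Step 0: 011
Step 1: G0=G2|G1=1|1=1 G1=NOT G1=NOT 1=0 G2=1(const) -> 101
Step 2: G0=G2|G1=1|0=1 G1=NOT G1=NOT 0=1 G2=1(const) -> 111
Step 3: G0=G2|G1=1|1=1 G1=NOT G1=NOT 1=0 G2=1(const) -> 101
Cycle of length 2 starting at step 1 -> no fixed point

Answer: cycle 2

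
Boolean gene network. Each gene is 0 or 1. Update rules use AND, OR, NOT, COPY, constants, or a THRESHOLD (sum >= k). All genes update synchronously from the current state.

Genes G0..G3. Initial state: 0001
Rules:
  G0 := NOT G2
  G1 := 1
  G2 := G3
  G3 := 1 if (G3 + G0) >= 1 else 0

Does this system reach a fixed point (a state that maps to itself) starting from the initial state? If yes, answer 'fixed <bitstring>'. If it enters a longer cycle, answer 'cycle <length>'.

Answer: fixed 0111

Derivation:
Step 0: 0001
Step 1: G0=NOT G2=NOT 0=1 G1=1(const) G2=G3=1 G3=(1+0>=1)=1 -> 1111
Step 2: G0=NOT G2=NOT 1=0 G1=1(const) G2=G3=1 G3=(1+1>=1)=1 -> 0111
Step 3: G0=NOT G2=NOT 1=0 G1=1(const) G2=G3=1 G3=(1+0>=1)=1 -> 0111
Fixed point reached at step 2: 0111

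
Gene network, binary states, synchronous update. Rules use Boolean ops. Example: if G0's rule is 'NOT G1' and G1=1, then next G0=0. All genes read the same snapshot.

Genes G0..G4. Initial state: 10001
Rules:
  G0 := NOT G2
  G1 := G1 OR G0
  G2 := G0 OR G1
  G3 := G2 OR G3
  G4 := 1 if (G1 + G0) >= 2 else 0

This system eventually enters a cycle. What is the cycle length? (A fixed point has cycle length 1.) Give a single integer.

Step 0: 10001
Step 1: G0=NOT G2=NOT 0=1 G1=G1|G0=0|1=1 G2=G0|G1=1|0=1 G3=G2|G3=0|0=0 G4=(0+1>=2)=0 -> 11100
Step 2: G0=NOT G2=NOT 1=0 G1=G1|G0=1|1=1 G2=G0|G1=1|1=1 G3=G2|G3=1|0=1 G4=(1+1>=2)=1 -> 01111
Step 3: G0=NOT G2=NOT 1=0 G1=G1|G0=1|0=1 G2=G0|G1=0|1=1 G3=G2|G3=1|1=1 G4=(1+0>=2)=0 -> 01110
Step 4: G0=NOT G2=NOT 1=0 G1=G1|G0=1|0=1 G2=G0|G1=0|1=1 G3=G2|G3=1|1=1 G4=(1+0>=2)=0 -> 01110
State from step 4 equals state from step 3 -> cycle length 1

Answer: 1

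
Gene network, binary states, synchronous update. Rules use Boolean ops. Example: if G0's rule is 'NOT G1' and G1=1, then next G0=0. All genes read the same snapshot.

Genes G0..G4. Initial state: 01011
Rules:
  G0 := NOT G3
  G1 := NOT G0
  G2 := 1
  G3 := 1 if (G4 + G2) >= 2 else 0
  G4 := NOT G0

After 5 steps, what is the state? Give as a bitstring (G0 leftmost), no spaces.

Step 1: G0=NOT G3=NOT 1=0 G1=NOT G0=NOT 0=1 G2=1(const) G3=(1+0>=2)=0 G4=NOT G0=NOT 0=1 -> 01101
Step 2: G0=NOT G3=NOT 0=1 G1=NOT G0=NOT 0=1 G2=1(const) G3=(1+1>=2)=1 G4=NOT G0=NOT 0=1 -> 11111
Step 3: G0=NOT G3=NOT 1=0 G1=NOT G0=NOT 1=0 G2=1(const) G3=(1+1>=2)=1 G4=NOT G0=NOT 1=0 -> 00110
Step 4: G0=NOT G3=NOT 1=0 G1=NOT G0=NOT 0=1 G2=1(const) G3=(0+1>=2)=0 G4=NOT G0=NOT 0=1 -> 01101
Step 5: G0=NOT G3=NOT 0=1 G1=NOT G0=NOT 0=1 G2=1(const) G3=(1+1>=2)=1 G4=NOT G0=NOT 0=1 -> 11111

11111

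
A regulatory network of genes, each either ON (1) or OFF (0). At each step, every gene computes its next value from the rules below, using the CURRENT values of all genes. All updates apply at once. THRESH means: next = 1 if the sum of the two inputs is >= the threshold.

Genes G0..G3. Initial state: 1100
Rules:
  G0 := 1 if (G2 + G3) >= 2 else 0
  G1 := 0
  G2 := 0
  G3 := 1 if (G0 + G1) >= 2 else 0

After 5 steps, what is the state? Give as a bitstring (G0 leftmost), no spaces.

Step 1: G0=(0+0>=2)=0 G1=0(const) G2=0(const) G3=(1+1>=2)=1 -> 0001
Step 2: G0=(0+1>=2)=0 G1=0(const) G2=0(const) G3=(0+0>=2)=0 -> 0000
Step 3: G0=(0+0>=2)=0 G1=0(const) G2=0(const) G3=(0+0>=2)=0 -> 0000
Step 4: G0=(0+0>=2)=0 G1=0(const) G2=0(const) G3=(0+0>=2)=0 -> 0000
Step 5: G0=(0+0>=2)=0 G1=0(const) G2=0(const) G3=(0+0>=2)=0 -> 0000

0000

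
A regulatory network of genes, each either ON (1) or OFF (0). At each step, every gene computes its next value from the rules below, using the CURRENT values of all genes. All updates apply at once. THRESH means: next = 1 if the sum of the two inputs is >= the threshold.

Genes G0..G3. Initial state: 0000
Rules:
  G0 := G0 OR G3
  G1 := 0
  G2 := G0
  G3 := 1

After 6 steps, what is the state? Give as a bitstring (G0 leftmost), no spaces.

Step 1: G0=G0|G3=0|0=0 G1=0(const) G2=G0=0 G3=1(const) -> 0001
Step 2: G0=G0|G3=0|1=1 G1=0(const) G2=G0=0 G3=1(const) -> 1001
Step 3: G0=G0|G3=1|1=1 G1=0(const) G2=G0=1 G3=1(const) -> 1011
Step 4: G0=G0|G3=1|1=1 G1=0(const) G2=G0=1 G3=1(const) -> 1011
Step 5: G0=G0|G3=1|1=1 G1=0(const) G2=G0=1 G3=1(const) -> 1011
Step 6: G0=G0|G3=1|1=1 G1=0(const) G2=G0=1 G3=1(const) -> 1011

1011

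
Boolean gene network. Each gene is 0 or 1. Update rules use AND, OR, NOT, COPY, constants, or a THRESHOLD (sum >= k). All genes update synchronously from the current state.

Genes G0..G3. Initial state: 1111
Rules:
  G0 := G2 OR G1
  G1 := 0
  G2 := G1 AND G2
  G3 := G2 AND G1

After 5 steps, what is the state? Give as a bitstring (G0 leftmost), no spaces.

Step 1: G0=G2|G1=1|1=1 G1=0(const) G2=G1&G2=1&1=1 G3=G2&G1=1&1=1 -> 1011
Step 2: G0=G2|G1=1|0=1 G1=0(const) G2=G1&G2=0&1=0 G3=G2&G1=1&0=0 -> 1000
Step 3: G0=G2|G1=0|0=0 G1=0(const) G2=G1&G2=0&0=0 G3=G2&G1=0&0=0 -> 0000
Step 4: G0=G2|G1=0|0=0 G1=0(const) G2=G1&G2=0&0=0 G3=G2&G1=0&0=0 -> 0000
Step 5: G0=G2|G1=0|0=0 G1=0(const) G2=G1&G2=0&0=0 G3=G2&G1=0&0=0 -> 0000

0000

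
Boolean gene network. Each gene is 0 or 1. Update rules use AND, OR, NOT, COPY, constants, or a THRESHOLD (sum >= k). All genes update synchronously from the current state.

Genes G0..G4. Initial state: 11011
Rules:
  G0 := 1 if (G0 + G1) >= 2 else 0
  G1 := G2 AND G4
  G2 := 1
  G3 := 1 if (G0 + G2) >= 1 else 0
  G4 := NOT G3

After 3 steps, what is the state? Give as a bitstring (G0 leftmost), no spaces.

Step 1: G0=(1+1>=2)=1 G1=G2&G4=0&1=0 G2=1(const) G3=(1+0>=1)=1 G4=NOT G3=NOT 1=0 -> 10110
Step 2: G0=(1+0>=2)=0 G1=G2&G4=1&0=0 G2=1(const) G3=(1+1>=1)=1 G4=NOT G3=NOT 1=0 -> 00110
Step 3: G0=(0+0>=2)=0 G1=G2&G4=1&0=0 G2=1(const) G3=(0+1>=1)=1 G4=NOT G3=NOT 1=0 -> 00110

00110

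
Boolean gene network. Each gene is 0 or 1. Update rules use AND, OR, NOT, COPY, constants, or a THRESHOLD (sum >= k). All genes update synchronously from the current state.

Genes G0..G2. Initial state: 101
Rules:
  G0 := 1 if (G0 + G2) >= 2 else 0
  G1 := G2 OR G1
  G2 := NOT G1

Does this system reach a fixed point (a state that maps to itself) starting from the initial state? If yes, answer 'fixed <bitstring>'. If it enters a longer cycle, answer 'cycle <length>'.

Answer: fixed 010

Derivation:
Step 0: 101
Step 1: G0=(1+1>=2)=1 G1=G2|G1=1|0=1 G2=NOT G1=NOT 0=1 -> 111
Step 2: G0=(1+1>=2)=1 G1=G2|G1=1|1=1 G2=NOT G1=NOT 1=0 -> 110
Step 3: G0=(1+0>=2)=0 G1=G2|G1=0|1=1 G2=NOT G1=NOT 1=0 -> 010
Step 4: G0=(0+0>=2)=0 G1=G2|G1=0|1=1 G2=NOT G1=NOT 1=0 -> 010
Fixed point reached at step 3: 010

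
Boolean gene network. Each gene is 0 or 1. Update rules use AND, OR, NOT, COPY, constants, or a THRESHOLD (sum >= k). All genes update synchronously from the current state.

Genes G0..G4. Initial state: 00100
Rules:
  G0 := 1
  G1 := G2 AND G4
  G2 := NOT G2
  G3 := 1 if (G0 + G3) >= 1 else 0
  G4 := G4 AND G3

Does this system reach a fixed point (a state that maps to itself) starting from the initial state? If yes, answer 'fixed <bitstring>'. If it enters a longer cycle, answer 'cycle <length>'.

Answer: cycle 2

Derivation:
Step 0: 00100
Step 1: G0=1(const) G1=G2&G4=1&0=0 G2=NOT G2=NOT 1=0 G3=(0+0>=1)=0 G4=G4&G3=0&0=0 -> 10000
Step 2: G0=1(const) G1=G2&G4=0&0=0 G2=NOT G2=NOT 0=1 G3=(1+0>=1)=1 G4=G4&G3=0&0=0 -> 10110
Step 3: G0=1(const) G1=G2&G4=1&0=0 G2=NOT G2=NOT 1=0 G3=(1+1>=1)=1 G4=G4&G3=0&1=0 -> 10010
Step 4: G0=1(const) G1=G2&G4=0&0=0 G2=NOT G2=NOT 0=1 G3=(1+1>=1)=1 G4=G4&G3=0&1=0 -> 10110
Cycle of length 2 starting at step 2 -> no fixed point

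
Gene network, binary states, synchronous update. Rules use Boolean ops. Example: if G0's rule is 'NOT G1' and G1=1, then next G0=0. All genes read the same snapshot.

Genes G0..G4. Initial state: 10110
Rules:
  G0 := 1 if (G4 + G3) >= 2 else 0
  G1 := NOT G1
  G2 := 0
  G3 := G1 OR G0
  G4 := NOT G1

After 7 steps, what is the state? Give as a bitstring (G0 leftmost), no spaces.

Step 1: G0=(0+1>=2)=0 G1=NOT G1=NOT 0=1 G2=0(const) G3=G1|G0=0|1=1 G4=NOT G1=NOT 0=1 -> 01011
Step 2: G0=(1+1>=2)=1 G1=NOT G1=NOT 1=0 G2=0(const) G3=G1|G0=1|0=1 G4=NOT G1=NOT 1=0 -> 10010
Step 3: G0=(0+1>=2)=0 G1=NOT G1=NOT 0=1 G2=0(const) G3=G1|G0=0|1=1 G4=NOT G1=NOT 0=1 -> 01011
Step 4: G0=(1+1>=2)=1 G1=NOT G1=NOT 1=0 G2=0(const) G3=G1|G0=1|0=1 G4=NOT G1=NOT 1=0 -> 10010
Step 5: G0=(0+1>=2)=0 G1=NOT G1=NOT 0=1 G2=0(const) G3=G1|G0=0|1=1 G4=NOT G1=NOT 0=1 -> 01011
Step 6: G0=(1+1>=2)=1 G1=NOT G1=NOT 1=0 G2=0(const) G3=G1|G0=1|0=1 G4=NOT G1=NOT 1=0 -> 10010
Step 7: G0=(0+1>=2)=0 G1=NOT G1=NOT 0=1 G2=0(const) G3=G1|G0=0|1=1 G4=NOT G1=NOT 0=1 -> 01011

01011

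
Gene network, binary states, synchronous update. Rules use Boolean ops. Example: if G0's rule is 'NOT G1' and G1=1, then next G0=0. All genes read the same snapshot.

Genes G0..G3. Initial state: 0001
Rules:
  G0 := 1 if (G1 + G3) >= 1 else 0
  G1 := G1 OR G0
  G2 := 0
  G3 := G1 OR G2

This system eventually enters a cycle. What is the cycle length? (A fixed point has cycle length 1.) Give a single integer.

Step 0: 0001
Step 1: G0=(0+1>=1)=1 G1=G1|G0=0|0=0 G2=0(const) G3=G1|G2=0|0=0 -> 1000
Step 2: G0=(0+0>=1)=0 G1=G1|G0=0|1=1 G2=0(const) G3=G1|G2=0|0=0 -> 0100
Step 3: G0=(1+0>=1)=1 G1=G1|G0=1|0=1 G2=0(const) G3=G1|G2=1|0=1 -> 1101
Step 4: G0=(1+1>=1)=1 G1=G1|G0=1|1=1 G2=0(const) G3=G1|G2=1|0=1 -> 1101
State from step 4 equals state from step 3 -> cycle length 1

Answer: 1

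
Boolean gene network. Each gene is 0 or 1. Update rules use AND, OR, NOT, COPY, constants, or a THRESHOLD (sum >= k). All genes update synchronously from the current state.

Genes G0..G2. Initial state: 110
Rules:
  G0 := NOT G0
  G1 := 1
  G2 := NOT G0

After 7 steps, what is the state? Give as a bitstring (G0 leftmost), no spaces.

Step 1: G0=NOT G0=NOT 1=0 G1=1(const) G2=NOT G0=NOT 1=0 -> 010
Step 2: G0=NOT G0=NOT 0=1 G1=1(const) G2=NOT G0=NOT 0=1 -> 111
Step 3: G0=NOT G0=NOT 1=0 G1=1(const) G2=NOT G0=NOT 1=0 -> 010
Step 4: G0=NOT G0=NOT 0=1 G1=1(const) G2=NOT G0=NOT 0=1 -> 111
Step 5: G0=NOT G0=NOT 1=0 G1=1(const) G2=NOT G0=NOT 1=0 -> 010
Step 6: G0=NOT G0=NOT 0=1 G1=1(const) G2=NOT G0=NOT 0=1 -> 111
Step 7: G0=NOT G0=NOT 1=0 G1=1(const) G2=NOT G0=NOT 1=0 -> 010

010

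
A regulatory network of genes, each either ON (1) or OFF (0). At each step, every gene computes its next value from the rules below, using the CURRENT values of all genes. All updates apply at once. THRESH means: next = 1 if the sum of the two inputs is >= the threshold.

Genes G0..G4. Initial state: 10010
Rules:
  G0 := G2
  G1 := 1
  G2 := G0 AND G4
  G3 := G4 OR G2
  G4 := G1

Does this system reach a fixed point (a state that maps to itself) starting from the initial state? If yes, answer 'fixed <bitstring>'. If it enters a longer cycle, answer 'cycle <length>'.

Answer: fixed 01011

Derivation:
Step 0: 10010
Step 1: G0=G2=0 G1=1(const) G2=G0&G4=1&0=0 G3=G4|G2=0|0=0 G4=G1=0 -> 01000
Step 2: G0=G2=0 G1=1(const) G2=G0&G4=0&0=0 G3=G4|G2=0|0=0 G4=G1=1 -> 01001
Step 3: G0=G2=0 G1=1(const) G2=G0&G4=0&1=0 G3=G4|G2=1|0=1 G4=G1=1 -> 01011
Step 4: G0=G2=0 G1=1(const) G2=G0&G4=0&1=0 G3=G4|G2=1|0=1 G4=G1=1 -> 01011
Fixed point reached at step 3: 01011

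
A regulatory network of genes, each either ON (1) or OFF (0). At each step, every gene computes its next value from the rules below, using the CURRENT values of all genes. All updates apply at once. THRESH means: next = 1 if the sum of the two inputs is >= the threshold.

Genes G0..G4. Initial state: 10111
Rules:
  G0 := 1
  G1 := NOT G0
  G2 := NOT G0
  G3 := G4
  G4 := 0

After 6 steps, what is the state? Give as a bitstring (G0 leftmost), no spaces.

Step 1: G0=1(const) G1=NOT G0=NOT 1=0 G2=NOT G0=NOT 1=0 G3=G4=1 G4=0(const) -> 10010
Step 2: G0=1(const) G1=NOT G0=NOT 1=0 G2=NOT G0=NOT 1=0 G3=G4=0 G4=0(const) -> 10000
Step 3: G0=1(const) G1=NOT G0=NOT 1=0 G2=NOT G0=NOT 1=0 G3=G4=0 G4=0(const) -> 10000
Step 4: G0=1(const) G1=NOT G0=NOT 1=0 G2=NOT G0=NOT 1=0 G3=G4=0 G4=0(const) -> 10000
Step 5: G0=1(const) G1=NOT G0=NOT 1=0 G2=NOT G0=NOT 1=0 G3=G4=0 G4=0(const) -> 10000
Step 6: G0=1(const) G1=NOT G0=NOT 1=0 G2=NOT G0=NOT 1=0 G3=G4=0 G4=0(const) -> 10000

10000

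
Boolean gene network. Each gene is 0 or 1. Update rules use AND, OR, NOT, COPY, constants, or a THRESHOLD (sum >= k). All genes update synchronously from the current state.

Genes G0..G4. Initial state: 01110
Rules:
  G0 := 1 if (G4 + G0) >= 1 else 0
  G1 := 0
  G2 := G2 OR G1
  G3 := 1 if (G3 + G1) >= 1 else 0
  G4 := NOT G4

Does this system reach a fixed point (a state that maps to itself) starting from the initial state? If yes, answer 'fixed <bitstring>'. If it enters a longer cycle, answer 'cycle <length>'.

Step 0: 01110
Step 1: G0=(0+0>=1)=0 G1=0(const) G2=G2|G1=1|1=1 G3=(1+1>=1)=1 G4=NOT G4=NOT 0=1 -> 00111
Step 2: G0=(1+0>=1)=1 G1=0(const) G2=G2|G1=1|0=1 G3=(1+0>=1)=1 G4=NOT G4=NOT 1=0 -> 10110
Step 3: G0=(0+1>=1)=1 G1=0(const) G2=G2|G1=1|0=1 G3=(1+0>=1)=1 G4=NOT G4=NOT 0=1 -> 10111
Step 4: G0=(1+1>=1)=1 G1=0(const) G2=G2|G1=1|0=1 G3=(1+0>=1)=1 G4=NOT G4=NOT 1=0 -> 10110
Cycle of length 2 starting at step 2 -> no fixed point

Answer: cycle 2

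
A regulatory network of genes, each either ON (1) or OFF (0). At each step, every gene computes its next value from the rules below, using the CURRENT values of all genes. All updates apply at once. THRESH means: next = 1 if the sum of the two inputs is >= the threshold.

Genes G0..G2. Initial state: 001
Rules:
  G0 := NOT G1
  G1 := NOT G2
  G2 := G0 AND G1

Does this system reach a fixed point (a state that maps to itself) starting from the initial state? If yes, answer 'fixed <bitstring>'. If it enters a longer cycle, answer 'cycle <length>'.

Answer: cycle 3

Derivation:
Step 0: 001
Step 1: G0=NOT G1=NOT 0=1 G1=NOT G2=NOT 1=0 G2=G0&G1=0&0=0 -> 100
Step 2: G0=NOT G1=NOT 0=1 G1=NOT G2=NOT 0=1 G2=G0&G1=1&0=0 -> 110
Step 3: G0=NOT G1=NOT 1=0 G1=NOT G2=NOT 0=1 G2=G0&G1=1&1=1 -> 011
Step 4: G0=NOT G1=NOT 1=0 G1=NOT G2=NOT 1=0 G2=G0&G1=0&1=0 -> 000
Step 5: G0=NOT G1=NOT 0=1 G1=NOT G2=NOT 0=1 G2=G0&G1=0&0=0 -> 110
Cycle of length 3 starting at step 2 -> no fixed point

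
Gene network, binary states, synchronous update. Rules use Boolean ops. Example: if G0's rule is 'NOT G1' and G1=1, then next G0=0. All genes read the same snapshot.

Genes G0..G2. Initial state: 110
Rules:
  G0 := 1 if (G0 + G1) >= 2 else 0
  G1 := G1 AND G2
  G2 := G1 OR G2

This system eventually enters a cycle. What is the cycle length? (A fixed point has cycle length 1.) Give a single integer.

Step 0: 110
Step 1: G0=(1+1>=2)=1 G1=G1&G2=1&0=0 G2=G1|G2=1|0=1 -> 101
Step 2: G0=(1+0>=2)=0 G1=G1&G2=0&1=0 G2=G1|G2=0|1=1 -> 001
Step 3: G0=(0+0>=2)=0 G1=G1&G2=0&1=0 G2=G1|G2=0|1=1 -> 001
State from step 3 equals state from step 2 -> cycle length 1

Answer: 1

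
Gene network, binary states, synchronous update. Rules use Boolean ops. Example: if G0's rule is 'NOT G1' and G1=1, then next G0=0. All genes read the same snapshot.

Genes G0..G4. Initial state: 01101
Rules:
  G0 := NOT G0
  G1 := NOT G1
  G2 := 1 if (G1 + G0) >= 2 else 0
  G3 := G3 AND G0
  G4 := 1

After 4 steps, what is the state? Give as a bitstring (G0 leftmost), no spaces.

Step 1: G0=NOT G0=NOT 0=1 G1=NOT G1=NOT 1=0 G2=(1+0>=2)=0 G3=G3&G0=0&0=0 G4=1(const) -> 10001
Step 2: G0=NOT G0=NOT 1=0 G1=NOT G1=NOT 0=1 G2=(0+1>=2)=0 G3=G3&G0=0&1=0 G4=1(const) -> 01001
Step 3: G0=NOT G0=NOT 0=1 G1=NOT G1=NOT 1=0 G2=(1+0>=2)=0 G3=G3&G0=0&0=0 G4=1(const) -> 10001
Step 4: G0=NOT G0=NOT 1=0 G1=NOT G1=NOT 0=1 G2=(0+1>=2)=0 G3=G3&G0=0&1=0 G4=1(const) -> 01001

01001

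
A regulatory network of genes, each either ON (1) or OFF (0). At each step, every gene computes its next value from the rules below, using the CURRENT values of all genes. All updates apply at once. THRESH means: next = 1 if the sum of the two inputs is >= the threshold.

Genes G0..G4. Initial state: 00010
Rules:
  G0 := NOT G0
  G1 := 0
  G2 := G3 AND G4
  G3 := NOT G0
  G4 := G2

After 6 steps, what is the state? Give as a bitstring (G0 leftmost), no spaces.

Step 1: G0=NOT G0=NOT 0=1 G1=0(const) G2=G3&G4=1&0=0 G3=NOT G0=NOT 0=1 G4=G2=0 -> 10010
Step 2: G0=NOT G0=NOT 1=0 G1=0(const) G2=G3&G4=1&0=0 G3=NOT G0=NOT 1=0 G4=G2=0 -> 00000
Step 3: G0=NOT G0=NOT 0=1 G1=0(const) G2=G3&G4=0&0=0 G3=NOT G0=NOT 0=1 G4=G2=0 -> 10010
Step 4: G0=NOT G0=NOT 1=0 G1=0(const) G2=G3&G4=1&0=0 G3=NOT G0=NOT 1=0 G4=G2=0 -> 00000
Step 5: G0=NOT G0=NOT 0=1 G1=0(const) G2=G3&G4=0&0=0 G3=NOT G0=NOT 0=1 G4=G2=0 -> 10010
Step 6: G0=NOT G0=NOT 1=0 G1=0(const) G2=G3&G4=1&0=0 G3=NOT G0=NOT 1=0 G4=G2=0 -> 00000

00000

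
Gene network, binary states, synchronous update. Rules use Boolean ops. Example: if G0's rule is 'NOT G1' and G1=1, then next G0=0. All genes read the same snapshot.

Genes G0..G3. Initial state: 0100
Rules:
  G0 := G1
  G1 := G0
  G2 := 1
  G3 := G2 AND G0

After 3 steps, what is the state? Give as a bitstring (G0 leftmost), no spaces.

Step 1: G0=G1=1 G1=G0=0 G2=1(const) G3=G2&G0=0&0=0 -> 1010
Step 2: G0=G1=0 G1=G0=1 G2=1(const) G3=G2&G0=1&1=1 -> 0111
Step 3: G0=G1=1 G1=G0=0 G2=1(const) G3=G2&G0=1&0=0 -> 1010

1010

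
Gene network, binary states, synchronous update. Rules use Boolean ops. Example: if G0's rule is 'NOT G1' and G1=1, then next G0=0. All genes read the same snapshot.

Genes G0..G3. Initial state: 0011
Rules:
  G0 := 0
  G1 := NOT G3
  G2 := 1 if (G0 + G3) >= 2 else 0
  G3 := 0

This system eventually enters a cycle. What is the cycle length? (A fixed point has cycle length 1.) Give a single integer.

Answer: 1

Derivation:
Step 0: 0011
Step 1: G0=0(const) G1=NOT G3=NOT 1=0 G2=(0+1>=2)=0 G3=0(const) -> 0000
Step 2: G0=0(const) G1=NOT G3=NOT 0=1 G2=(0+0>=2)=0 G3=0(const) -> 0100
Step 3: G0=0(const) G1=NOT G3=NOT 0=1 G2=(0+0>=2)=0 G3=0(const) -> 0100
State from step 3 equals state from step 2 -> cycle length 1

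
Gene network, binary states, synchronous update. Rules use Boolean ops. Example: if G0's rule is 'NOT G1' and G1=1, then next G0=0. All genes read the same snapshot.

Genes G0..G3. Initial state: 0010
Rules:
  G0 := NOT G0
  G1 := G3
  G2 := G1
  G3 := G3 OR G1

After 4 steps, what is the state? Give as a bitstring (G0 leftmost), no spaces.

Step 1: G0=NOT G0=NOT 0=1 G1=G3=0 G2=G1=0 G3=G3|G1=0|0=0 -> 1000
Step 2: G0=NOT G0=NOT 1=0 G1=G3=0 G2=G1=0 G3=G3|G1=0|0=0 -> 0000
Step 3: G0=NOT G0=NOT 0=1 G1=G3=0 G2=G1=0 G3=G3|G1=0|0=0 -> 1000
Step 4: G0=NOT G0=NOT 1=0 G1=G3=0 G2=G1=0 G3=G3|G1=0|0=0 -> 0000

0000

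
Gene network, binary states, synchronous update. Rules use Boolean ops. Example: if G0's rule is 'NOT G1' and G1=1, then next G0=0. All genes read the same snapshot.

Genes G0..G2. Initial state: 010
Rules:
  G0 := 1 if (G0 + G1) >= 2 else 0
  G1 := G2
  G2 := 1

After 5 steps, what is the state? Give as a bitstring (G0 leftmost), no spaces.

Step 1: G0=(0+1>=2)=0 G1=G2=0 G2=1(const) -> 001
Step 2: G0=(0+0>=2)=0 G1=G2=1 G2=1(const) -> 011
Step 3: G0=(0+1>=2)=0 G1=G2=1 G2=1(const) -> 011
Step 4: G0=(0+1>=2)=0 G1=G2=1 G2=1(const) -> 011
Step 5: G0=(0+1>=2)=0 G1=G2=1 G2=1(const) -> 011

011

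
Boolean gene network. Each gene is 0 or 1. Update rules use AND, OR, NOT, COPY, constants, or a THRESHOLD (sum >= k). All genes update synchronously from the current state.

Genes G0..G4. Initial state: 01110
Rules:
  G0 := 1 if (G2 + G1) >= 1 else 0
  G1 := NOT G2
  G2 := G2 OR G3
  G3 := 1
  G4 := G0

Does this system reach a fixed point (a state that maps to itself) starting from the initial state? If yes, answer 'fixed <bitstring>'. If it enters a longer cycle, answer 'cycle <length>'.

Answer: fixed 10111

Derivation:
Step 0: 01110
Step 1: G0=(1+1>=1)=1 G1=NOT G2=NOT 1=0 G2=G2|G3=1|1=1 G3=1(const) G4=G0=0 -> 10110
Step 2: G0=(1+0>=1)=1 G1=NOT G2=NOT 1=0 G2=G2|G3=1|1=1 G3=1(const) G4=G0=1 -> 10111
Step 3: G0=(1+0>=1)=1 G1=NOT G2=NOT 1=0 G2=G2|G3=1|1=1 G3=1(const) G4=G0=1 -> 10111
Fixed point reached at step 2: 10111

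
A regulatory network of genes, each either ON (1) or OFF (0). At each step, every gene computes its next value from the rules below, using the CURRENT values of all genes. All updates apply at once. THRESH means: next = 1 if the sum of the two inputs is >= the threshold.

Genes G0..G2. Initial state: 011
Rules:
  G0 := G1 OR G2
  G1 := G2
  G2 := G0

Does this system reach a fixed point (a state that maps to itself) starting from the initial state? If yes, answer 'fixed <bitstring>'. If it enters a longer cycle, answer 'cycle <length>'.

Step 0: 011
Step 1: G0=G1|G2=1|1=1 G1=G2=1 G2=G0=0 -> 110
Step 2: G0=G1|G2=1|0=1 G1=G2=0 G2=G0=1 -> 101
Step 3: G0=G1|G2=0|1=1 G1=G2=1 G2=G0=1 -> 111
Step 4: G0=G1|G2=1|1=1 G1=G2=1 G2=G0=1 -> 111
Fixed point reached at step 3: 111

Answer: fixed 111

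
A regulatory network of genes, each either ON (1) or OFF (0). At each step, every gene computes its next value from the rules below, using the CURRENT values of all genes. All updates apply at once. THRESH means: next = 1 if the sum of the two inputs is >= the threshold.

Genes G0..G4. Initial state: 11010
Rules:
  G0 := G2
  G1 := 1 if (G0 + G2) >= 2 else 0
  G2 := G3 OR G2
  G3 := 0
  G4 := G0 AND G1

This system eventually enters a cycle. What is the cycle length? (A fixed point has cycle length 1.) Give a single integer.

Answer: 1

Derivation:
Step 0: 11010
Step 1: G0=G2=0 G1=(1+0>=2)=0 G2=G3|G2=1|0=1 G3=0(const) G4=G0&G1=1&1=1 -> 00101
Step 2: G0=G2=1 G1=(0+1>=2)=0 G2=G3|G2=0|1=1 G3=0(const) G4=G0&G1=0&0=0 -> 10100
Step 3: G0=G2=1 G1=(1+1>=2)=1 G2=G3|G2=0|1=1 G3=0(const) G4=G0&G1=1&0=0 -> 11100
Step 4: G0=G2=1 G1=(1+1>=2)=1 G2=G3|G2=0|1=1 G3=0(const) G4=G0&G1=1&1=1 -> 11101
Step 5: G0=G2=1 G1=(1+1>=2)=1 G2=G3|G2=0|1=1 G3=0(const) G4=G0&G1=1&1=1 -> 11101
State from step 5 equals state from step 4 -> cycle length 1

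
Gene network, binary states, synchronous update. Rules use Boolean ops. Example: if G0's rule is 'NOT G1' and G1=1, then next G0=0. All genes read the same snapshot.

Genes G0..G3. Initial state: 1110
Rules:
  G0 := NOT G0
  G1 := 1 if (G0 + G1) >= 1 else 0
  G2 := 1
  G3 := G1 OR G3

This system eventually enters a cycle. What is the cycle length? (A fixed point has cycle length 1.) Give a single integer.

Answer: 2

Derivation:
Step 0: 1110
Step 1: G0=NOT G0=NOT 1=0 G1=(1+1>=1)=1 G2=1(const) G3=G1|G3=1|0=1 -> 0111
Step 2: G0=NOT G0=NOT 0=1 G1=(0+1>=1)=1 G2=1(const) G3=G1|G3=1|1=1 -> 1111
Step 3: G0=NOT G0=NOT 1=0 G1=(1+1>=1)=1 G2=1(const) G3=G1|G3=1|1=1 -> 0111
State from step 3 equals state from step 1 -> cycle length 2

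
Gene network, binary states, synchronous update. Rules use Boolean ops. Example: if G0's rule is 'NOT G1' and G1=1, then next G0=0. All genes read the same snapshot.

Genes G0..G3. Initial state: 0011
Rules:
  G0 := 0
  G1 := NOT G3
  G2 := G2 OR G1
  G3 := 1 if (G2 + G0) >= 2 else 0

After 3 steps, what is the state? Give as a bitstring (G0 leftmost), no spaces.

Step 1: G0=0(const) G1=NOT G3=NOT 1=0 G2=G2|G1=1|0=1 G3=(1+0>=2)=0 -> 0010
Step 2: G0=0(const) G1=NOT G3=NOT 0=1 G2=G2|G1=1|0=1 G3=(1+0>=2)=0 -> 0110
Step 3: G0=0(const) G1=NOT G3=NOT 0=1 G2=G2|G1=1|1=1 G3=(1+0>=2)=0 -> 0110

0110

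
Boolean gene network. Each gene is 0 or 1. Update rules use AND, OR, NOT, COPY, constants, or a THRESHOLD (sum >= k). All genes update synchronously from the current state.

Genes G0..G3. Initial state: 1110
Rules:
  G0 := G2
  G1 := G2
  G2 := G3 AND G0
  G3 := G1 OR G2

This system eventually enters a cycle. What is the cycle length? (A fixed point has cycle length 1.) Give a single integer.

Step 0: 1110
Step 1: G0=G2=1 G1=G2=1 G2=G3&G0=0&1=0 G3=G1|G2=1|1=1 -> 1101
Step 2: G0=G2=0 G1=G2=0 G2=G3&G0=1&1=1 G3=G1|G2=1|0=1 -> 0011
Step 3: G0=G2=1 G1=G2=1 G2=G3&G0=1&0=0 G3=G1|G2=0|1=1 -> 1101
State from step 3 equals state from step 1 -> cycle length 2

Answer: 2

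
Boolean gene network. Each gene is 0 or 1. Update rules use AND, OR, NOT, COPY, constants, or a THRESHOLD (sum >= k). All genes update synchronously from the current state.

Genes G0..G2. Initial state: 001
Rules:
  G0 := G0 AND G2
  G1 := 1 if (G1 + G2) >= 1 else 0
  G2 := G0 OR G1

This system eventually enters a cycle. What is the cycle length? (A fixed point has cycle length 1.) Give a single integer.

Answer: 1

Derivation:
Step 0: 001
Step 1: G0=G0&G2=0&1=0 G1=(0+1>=1)=1 G2=G0|G1=0|0=0 -> 010
Step 2: G0=G0&G2=0&0=0 G1=(1+0>=1)=1 G2=G0|G1=0|1=1 -> 011
Step 3: G0=G0&G2=0&1=0 G1=(1+1>=1)=1 G2=G0|G1=0|1=1 -> 011
State from step 3 equals state from step 2 -> cycle length 1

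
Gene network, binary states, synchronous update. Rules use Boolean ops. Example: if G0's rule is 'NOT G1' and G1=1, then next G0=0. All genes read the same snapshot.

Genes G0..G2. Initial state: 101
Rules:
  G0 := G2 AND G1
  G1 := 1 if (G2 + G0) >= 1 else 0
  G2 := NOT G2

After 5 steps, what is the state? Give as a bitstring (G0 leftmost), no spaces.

Step 1: G0=G2&G1=1&0=0 G1=(1+1>=1)=1 G2=NOT G2=NOT 1=0 -> 010
Step 2: G0=G2&G1=0&1=0 G1=(0+0>=1)=0 G2=NOT G2=NOT 0=1 -> 001
Step 3: G0=G2&G1=1&0=0 G1=(1+0>=1)=1 G2=NOT G2=NOT 1=0 -> 010
Step 4: G0=G2&G1=0&1=0 G1=(0+0>=1)=0 G2=NOT G2=NOT 0=1 -> 001
Step 5: G0=G2&G1=1&0=0 G1=(1+0>=1)=1 G2=NOT G2=NOT 1=0 -> 010

010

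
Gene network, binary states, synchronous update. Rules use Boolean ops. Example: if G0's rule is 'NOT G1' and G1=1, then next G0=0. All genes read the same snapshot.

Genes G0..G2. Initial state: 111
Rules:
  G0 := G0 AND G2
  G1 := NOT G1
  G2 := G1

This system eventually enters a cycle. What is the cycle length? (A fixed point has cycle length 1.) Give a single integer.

Step 0: 111
Step 1: G0=G0&G2=1&1=1 G1=NOT G1=NOT 1=0 G2=G1=1 -> 101
Step 2: G0=G0&G2=1&1=1 G1=NOT G1=NOT 0=1 G2=G1=0 -> 110
Step 3: G0=G0&G2=1&0=0 G1=NOT G1=NOT 1=0 G2=G1=1 -> 001
Step 4: G0=G0&G2=0&1=0 G1=NOT G1=NOT 0=1 G2=G1=0 -> 010
Step 5: G0=G0&G2=0&0=0 G1=NOT G1=NOT 1=0 G2=G1=1 -> 001
State from step 5 equals state from step 3 -> cycle length 2

Answer: 2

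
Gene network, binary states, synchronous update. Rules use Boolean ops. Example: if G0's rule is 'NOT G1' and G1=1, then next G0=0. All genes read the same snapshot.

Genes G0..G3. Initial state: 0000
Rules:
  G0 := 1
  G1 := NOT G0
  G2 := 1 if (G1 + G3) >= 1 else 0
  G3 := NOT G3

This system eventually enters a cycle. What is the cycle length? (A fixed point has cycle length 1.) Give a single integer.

Step 0: 0000
Step 1: G0=1(const) G1=NOT G0=NOT 0=1 G2=(0+0>=1)=0 G3=NOT G3=NOT 0=1 -> 1101
Step 2: G0=1(const) G1=NOT G0=NOT 1=0 G2=(1+1>=1)=1 G3=NOT G3=NOT 1=0 -> 1010
Step 3: G0=1(const) G1=NOT G0=NOT 1=0 G2=(0+0>=1)=0 G3=NOT G3=NOT 0=1 -> 1001
Step 4: G0=1(const) G1=NOT G0=NOT 1=0 G2=(0+1>=1)=1 G3=NOT G3=NOT 1=0 -> 1010
State from step 4 equals state from step 2 -> cycle length 2

Answer: 2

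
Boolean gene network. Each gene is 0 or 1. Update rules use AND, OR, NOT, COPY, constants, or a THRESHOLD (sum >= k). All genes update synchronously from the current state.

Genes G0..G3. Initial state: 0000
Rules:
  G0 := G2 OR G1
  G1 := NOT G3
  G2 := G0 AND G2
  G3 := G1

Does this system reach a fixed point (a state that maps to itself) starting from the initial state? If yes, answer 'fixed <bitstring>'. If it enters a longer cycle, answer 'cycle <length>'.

Answer: cycle 4

Derivation:
Step 0: 0000
Step 1: G0=G2|G1=0|0=0 G1=NOT G3=NOT 0=1 G2=G0&G2=0&0=0 G3=G1=0 -> 0100
Step 2: G0=G2|G1=0|1=1 G1=NOT G3=NOT 0=1 G2=G0&G2=0&0=0 G3=G1=1 -> 1101
Step 3: G0=G2|G1=0|1=1 G1=NOT G3=NOT 1=0 G2=G0&G2=1&0=0 G3=G1=1 -> 1001
Step 4: G0=G2|G1=0|0=0 G1=NOT G3=NOT 1=0 G2=G0&G2=1&0=0 G3=G1=0 -> 0000
Cycle of length 4 starting at step 0 -> no fixed point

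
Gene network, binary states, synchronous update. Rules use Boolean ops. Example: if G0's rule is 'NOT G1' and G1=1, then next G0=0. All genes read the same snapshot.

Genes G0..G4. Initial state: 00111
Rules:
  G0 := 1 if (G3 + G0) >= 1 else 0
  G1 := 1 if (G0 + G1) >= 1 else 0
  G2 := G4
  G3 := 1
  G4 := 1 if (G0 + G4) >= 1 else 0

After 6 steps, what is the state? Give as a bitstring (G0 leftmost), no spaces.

Step 1: G0=(1+0>=1)=1 G1=(0+0>=1)=0 G2=G4=1 G3=1(const) G4=(0+1>=1)=1 -> 10111
Step 2: G0=(1+1>=1)=1 G1=(1+0>=1)=1 G2=G4=1 G3=1(const) G4=(1+1>=1)=1 -> 11111
Step 3: G0=(1+1>=1)=1 G1=(1+1>=1)=1 G2=G4=1 G3=1(const) G4=(1+1>=1)=1 -> 11111
Step 4: G0=(1+1>=1)=1 G1=(1+1>=1)=1 G2=G4=1 G3=1(const) G4=(1+1>=1)=1 -> 11111
Step 5: G0=(1+1>=1)=1 G1=(1+1>=1)=1 G2=G4=1 G3=1(const) G4=(1+1>=1)=1 -> 11111
Step 6: G0=(1+1>=1)=1 G1=(1+1>=1)=1 G2=G4=1 G3=1(const) G4=(1+1>=1)=1 -> 11111

11111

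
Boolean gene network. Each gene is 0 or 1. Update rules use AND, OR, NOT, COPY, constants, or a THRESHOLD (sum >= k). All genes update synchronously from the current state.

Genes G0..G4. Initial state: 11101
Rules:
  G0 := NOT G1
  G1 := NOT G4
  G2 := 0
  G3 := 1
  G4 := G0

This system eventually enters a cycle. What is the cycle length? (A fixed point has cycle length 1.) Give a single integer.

Answer: 3

Derivation:
Step 0: 11101
Step 1: G0=NOT G1=NOT 1=0 G1=NOT G4=NOT 1=0 G2=0(const) G3=1(const) G4=G0=1 -> 00011
Step 2: G0=NOT G1=NOT 0=1 G1=NOT G4=NOT 1=0 G2=0(const) G3=1(const) G4=G0=0 -> 10010
Step 3: G0=NOT G1=NOT 0=1 G1=NOT G4=NOT 0=1 G2=0(const) G3=1(const) G4=G0=1 -> 11011
Step 4: G0=NOT G1=NOT 1=0 G1=NOT G4=NOT 1=0 G2=0(const) G3=1(const) G4=G0=1 -> 00011
State from step 4 equals state from step 1 -> cycle length 3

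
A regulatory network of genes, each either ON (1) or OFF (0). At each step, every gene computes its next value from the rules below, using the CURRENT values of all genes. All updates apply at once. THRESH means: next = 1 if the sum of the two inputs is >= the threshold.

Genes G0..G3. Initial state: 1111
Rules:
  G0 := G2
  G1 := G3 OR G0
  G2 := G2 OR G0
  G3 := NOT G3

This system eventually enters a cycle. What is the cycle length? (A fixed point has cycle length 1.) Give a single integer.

Step 0: 1111
Step 1: G0=G2=1 G1=G3|G0=1|1=1 G2=G2|G0=1|1=1 G3=NOT G3=NOT 1=0 -> 1110
Step 2: G0=G2=1 G1=G3|G0=0|1=1 G2=G2|G0=1|1=1 G3=NOT G3=NOT 0=1 -> 1111
State from step 2 equals state from step 0 -> cycle length 2

Answer: 2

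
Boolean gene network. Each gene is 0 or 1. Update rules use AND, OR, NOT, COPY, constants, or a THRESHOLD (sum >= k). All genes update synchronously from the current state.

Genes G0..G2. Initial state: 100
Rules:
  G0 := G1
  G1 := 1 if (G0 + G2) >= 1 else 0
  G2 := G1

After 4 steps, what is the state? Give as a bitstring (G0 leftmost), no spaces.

Step 1: G0=G1=0 G1=(1+0>=1)=1 G2=G1=0 -> 010
Step 2: G0=G1=1 G1=(0+0>=1)=0 G2=G1=1 -> 101
Step 3: G0=G1=0 G1=(1+1>=1)=1 G2=G1=0 -> 010
Step 4: G0=G1=1 G1=(0+0>=1)=0 G2=G1=1 -> 101

101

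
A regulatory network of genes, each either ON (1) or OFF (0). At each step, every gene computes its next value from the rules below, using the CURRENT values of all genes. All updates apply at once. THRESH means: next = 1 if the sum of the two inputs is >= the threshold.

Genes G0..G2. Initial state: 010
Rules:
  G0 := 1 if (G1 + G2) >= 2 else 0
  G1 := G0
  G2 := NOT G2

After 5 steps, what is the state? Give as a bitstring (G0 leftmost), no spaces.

Step 1: G0=(1+0>=2)=0 G1=G0=0 G2=NOT G2=NOT 0=1 -> 001
Step 2: G0=(0+1>=2)=0 G1=G0=0 G2=NOT G2=NOT 1=0 -> 000
Step 3: G0=(0+0>=2)=0 G1=G0=0 G2=NOT G2=NOT 0=1 -> 001
Step 4: G0=(0+1>=2)=0 G1=G0=0 G2=NOT G2=NOT 1=0 -> 000
Step 5: G0=(0+0>=2)=0 G1=G0=0 G2=NOT G2=NOT 0=1 -> 001

001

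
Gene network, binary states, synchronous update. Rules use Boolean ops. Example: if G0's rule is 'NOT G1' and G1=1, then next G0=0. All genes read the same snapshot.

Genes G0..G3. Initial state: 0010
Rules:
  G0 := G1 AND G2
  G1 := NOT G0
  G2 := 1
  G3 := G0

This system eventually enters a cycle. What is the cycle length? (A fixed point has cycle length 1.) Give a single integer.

Step 0: 0010
Step 1: G0=G1&G2=0&1=0 G1=NOT G0=NOT 0=1 G2=1(const) G3=G0=0 -> 0110
Step 2: G0=G1&G2=1&1=1 G1=NOT G0=NOT 0=1 G2=1(const) G3=G0=0 -> 1110
Step 3: G0=G1&G2=1&1=1 G1=NOT G0=NOT 1=0 G2=1(const) G3=G0=1 -> 1011
Step 4: G0=G1&G2=0&1=0 G1=NOT G0=NOT 1=0 G2=1(const) G3=G0=1 -> 0011
Step 5: G0=G1&G2=0&1=0 G1=NOT G0=NOT 0=1 G2=1(const) G3=G0=0 -> 0110
State from step 5 equals state from step 1 -> cycle length 4

Answer: 4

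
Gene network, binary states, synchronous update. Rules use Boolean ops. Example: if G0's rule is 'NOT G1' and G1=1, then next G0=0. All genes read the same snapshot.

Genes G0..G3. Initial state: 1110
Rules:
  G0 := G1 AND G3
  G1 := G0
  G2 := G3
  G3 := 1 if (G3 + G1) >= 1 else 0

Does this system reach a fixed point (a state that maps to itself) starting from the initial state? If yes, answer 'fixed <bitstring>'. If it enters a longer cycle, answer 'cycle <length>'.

Answer: cycle 2

Derivation:
Step 0: 1110
Step 1: G0=G1&G3=1&0=0 G1=G0=1 G2=G3=0 G3=(0+1>=1)=1 -> 0101
Step 2: G0=G1&G3=1&1=1 G1=G0=0 G2=G3=1 G3=(1+1>=1)=1 -> 1011
Step 3: G0=G1&G3=0&1=0 G1=G0=1 G2=G3=1 G3=(1+0>=1)=1 -> 0111
Step 4: G0=G1&G3=1&1=1 G1=G0=0 G2=G3=1 G3=(1+1>=1)=1 -> 1011
Cycle of length 2 starting at step 2 -> no fixed point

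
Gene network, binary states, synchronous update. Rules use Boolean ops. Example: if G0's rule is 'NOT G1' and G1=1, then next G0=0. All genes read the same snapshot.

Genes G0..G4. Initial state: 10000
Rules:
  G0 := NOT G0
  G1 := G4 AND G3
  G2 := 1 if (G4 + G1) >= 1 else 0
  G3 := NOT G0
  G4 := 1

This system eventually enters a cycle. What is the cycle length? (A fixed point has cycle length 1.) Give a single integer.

Step 0: 10000
Step 1: G0=NOT G0=NOT 1=0 G1=G4&G3=0&0=0 G2=(0+0>=1)=0 G3=NOT G0=NOT 1=0 G4=1(const) -> 00001
Step 2: G0=NOT G0=NOT 0=1 G1=G4&G3=1&0=0 G2=(1+0>=1)=1 G3=NOT G0=NOT 0=1 G4=1(const) -> 10111
Step 3: G0=NOT G0=NOT 1=0 G1=G4&G3=1&1=1 G2=(1+0>=1)=1 G3=NOT G0=NOT 1=0 G4=1(const) -> 01101
Step 4: G0=NOT G0=NOT 0=1 G1=G4&G3=1&0=0 G2=(1+1>=1)=1 G3=NOT G0=NOT 0=1 G4=1(const) -> 10111
State from step 4 equals state from step 2 -> cycle length 2

Answer: 2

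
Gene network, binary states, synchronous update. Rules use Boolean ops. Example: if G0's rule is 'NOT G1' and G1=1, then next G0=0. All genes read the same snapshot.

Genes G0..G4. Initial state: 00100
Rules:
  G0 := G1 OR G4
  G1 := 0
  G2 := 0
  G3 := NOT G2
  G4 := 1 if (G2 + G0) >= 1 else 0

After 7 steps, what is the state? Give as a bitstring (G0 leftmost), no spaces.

Step 1: G0=G1|G4=0|0=0 G1=0(const) G2=0(const) G3=NOT G2=NOT 1=0 G4=(1+0>=1)=1 -> 00001
Step 2: G0=G1|G4=0|1=1 G1=0(const) G2=0(const) G3=NOT G2=NOT 0=1 G4=(0+0>=1)=0 -> 10010
Step 3: G0=G1|G4=0|0=0 G1=0(const) G2=0(const) G3=NOT G2=NOT 0=1 G4=(0+1>=1)=1 -> 00011
Step 4: G0=G1|G4=0|1=1 G1=0(const) G2=0(const) G3=NOT G2=NOT 0=1 G4=(0+0>=1)=0 -> 10010
Step 5: G0=G1|G4=0|0=0 G1=0(const) G2=0(const) G3=NOT G2=NOT 0=1 G4=(0+1>=1)=1 -> 00011
Step 6: G0=G1|G4=0|1=1 G1=0(const) G2=0(const) G3=NOT G2=NOT 0=1 G4=(0+0>=1)=0 -> 10010
Step 7: G0=G1|G4=0|0=0 G1=0(const) G2=0(const) G3=NOT G2=NOT 0=1 G4=(0+1>=1)=1 -> 00011

00011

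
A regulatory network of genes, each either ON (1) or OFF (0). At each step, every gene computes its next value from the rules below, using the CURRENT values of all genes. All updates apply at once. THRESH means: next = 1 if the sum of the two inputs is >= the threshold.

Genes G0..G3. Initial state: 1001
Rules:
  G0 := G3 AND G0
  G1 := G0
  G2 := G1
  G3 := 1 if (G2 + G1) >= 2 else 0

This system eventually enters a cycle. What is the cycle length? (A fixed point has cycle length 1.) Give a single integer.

Step 0: 1001
Step 1: G0=G3&G0=1&1=1 G1=G0=1 G2=G1=0 G3=(0+0>=2)=0 -> 1100
Step 2: G0=G3&G0=0&1=0 G1=G0=1 G2=G1=1 G3=(0+1>=2)=0 -> 0110
Step 3: G0=G3&G0=0&0=0 G1=G0=0 G2=G1=1 G3=(1+1>=2)=1 -> 0011
Step 4: G0=G3&G0=1&0=0 G1=G0=0 G2=G1=0 G3=(1+0>=2)=0 -> 0000
Step 5: G0=G3&G0=0&0=0 G1=G0=0 G2=G1=0 G3=(0+0>=2)=0 -> 0000
State from step 5 equals state from step 4 -> cycle length 1

Answer: 1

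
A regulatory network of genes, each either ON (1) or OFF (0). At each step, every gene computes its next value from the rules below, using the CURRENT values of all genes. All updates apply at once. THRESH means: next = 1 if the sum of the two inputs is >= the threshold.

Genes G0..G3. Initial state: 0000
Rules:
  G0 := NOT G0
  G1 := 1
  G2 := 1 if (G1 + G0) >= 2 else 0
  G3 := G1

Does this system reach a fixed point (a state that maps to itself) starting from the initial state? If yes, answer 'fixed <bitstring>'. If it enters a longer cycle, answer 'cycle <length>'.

Step 0: 0000
Step 1: G0=NOT G0=NOT 0=1 G1=1(const) G2=(0+0>=2)=0 G3=G1=0 -> 1100
Step 2: G0=NOT G0=NOT 1=0 G1=1(const) G2=(1+1>=2)=1 G3=G1=1 -> 0111
Step 3: G0=NOT G0=NOT 0=1 G1=1(const) G2=(1+0>=2)=0 G3=G1=1 -> 1101
Step 4: G0=NOT G0=NOT 1=0 G1=1(const) G2=(1+1>=2)=1 G3=G1=1 -> 0111
Cycle of length 2 starting at step 2 -> no fixed point

Answer: cycle 2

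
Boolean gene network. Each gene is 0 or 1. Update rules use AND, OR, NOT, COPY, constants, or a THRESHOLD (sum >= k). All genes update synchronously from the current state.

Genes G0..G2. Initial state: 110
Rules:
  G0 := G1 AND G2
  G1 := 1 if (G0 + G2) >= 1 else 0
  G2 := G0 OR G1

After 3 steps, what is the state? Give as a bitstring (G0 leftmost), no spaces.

Step 1: G0=G1&G2=1&0=0 G1=(1+0>=1)=1 G2=G0|G1=1|1=1 -> 011
Step 2: G0=G1&G2=1&1=1 G1=(0+1>=1)=1 G2=G0|G1=0|1=1 -> 111
Step 3: G0=G1&G2=1&1=1 G1=(1+1>=1)=1 G2=G0|G1=1|1=1 -> 111

111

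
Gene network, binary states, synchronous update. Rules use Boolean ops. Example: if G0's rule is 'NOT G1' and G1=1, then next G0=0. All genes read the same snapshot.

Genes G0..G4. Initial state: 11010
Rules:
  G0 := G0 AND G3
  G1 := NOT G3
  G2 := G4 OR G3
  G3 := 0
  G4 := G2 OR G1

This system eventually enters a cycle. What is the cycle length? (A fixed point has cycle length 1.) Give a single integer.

Answer: 1

Derivation:
Step 0: 11010
Step 1: G0=G0&G3=1&1=1 G1=NOT G3=NOT 1=0 G2=G4|G3=0|1=1 G3=0(const) G4=G2|G1=0|1=1 -> 10101
Step 2: G0=G0&G3=1&0=0 G1=NOT G3=NOT 0=1 G2=G4|G3=1|0=1 G3=0(const) G4=G2|G1=1|0=1 -> 01101
Step 3: G0=G0&G3=0&0=0 G1=NOT G3=NOT 0=1 G2=G4|G3=1|0=1 G3=0(const) G4=G2|G1=1|1=1 -> 01101
State from step 3 equals state from step 2 -> cycle length 1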